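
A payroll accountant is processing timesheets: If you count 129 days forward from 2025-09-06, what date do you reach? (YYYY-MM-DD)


Start: 2025-09-06
Adding 129 days
Days remaining in September: 24
After September: 105 days still to add
October 2025: 31 days, 74 remaining
November 2025: 30 days, 44 remaining
December 2025: 31 days, 13 remaining
January 2026 has 31 days, need 13
Result: 2026-01-13

2026-01-13


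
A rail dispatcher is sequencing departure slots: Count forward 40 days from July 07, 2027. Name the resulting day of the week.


Start: 2027-07-07 (Wednesday)
Step 1 - find target date: add 40 days
  2027-07-07 + 40 days = 2027-08-16
Step 2 - day of week:
  40 mod 7 = 5
  Wednesday + 5 days -> Monday
Result: Monday (2027-08-16)

Monday


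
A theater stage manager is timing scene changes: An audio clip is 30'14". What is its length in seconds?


Minutes: 30
Seconds: 14
Convert minutes to seconds: 30 x 60 = 1800
Add remaining seconds: 1800 + 14 = 1814

1814


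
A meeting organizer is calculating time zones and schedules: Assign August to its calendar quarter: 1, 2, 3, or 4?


Month: August (month 8)
Q1: January-March (months 1-3)
Q2: April-June (months 4-6)
Q3: July-September (months 7-9)
Q4: October-December (months 10-12)
Month 8 falls in Q3

3


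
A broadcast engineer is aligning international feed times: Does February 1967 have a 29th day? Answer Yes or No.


Year: 1967
Divisible by 4? 1967 / 4 = 491.75 -> No
Not divisible by 4, so NOT a leap year

No


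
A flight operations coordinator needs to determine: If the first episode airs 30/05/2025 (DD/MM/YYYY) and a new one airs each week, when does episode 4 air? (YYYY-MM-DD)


First occurrence: 2025-05-30 (occurrence 1)
Each occurrence is 7 days after the previous.
Occurrence 4 is 3 weeks after the first.
3 weeks = 21 days
2025-05-30 + 21 days = 2025-06-20

2025-06-20


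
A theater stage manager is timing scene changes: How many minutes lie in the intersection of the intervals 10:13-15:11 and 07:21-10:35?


Interval A: [613, 911] minutes from midnight
Interval B: [441, 635] minutes from midnight
Overlap start = max(613, 441) = 613
Overlap end = min(911, 635) = 635
Overlap = 635 - 613 = 22 minutes

22


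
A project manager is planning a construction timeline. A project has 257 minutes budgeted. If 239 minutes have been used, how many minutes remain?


Total budget: 257 minutes
Time used: 239 minutes
Remaining: 257 - 239 = 18 minutes
Percent used: 93.0%
Percent remaining: 7.0%

18


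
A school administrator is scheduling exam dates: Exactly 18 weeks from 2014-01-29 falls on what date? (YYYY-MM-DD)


Start: 2014-01-29
Weeks to add: 18
Convert to days: 18 x 7 = 126 days
Add 126 days to 2014-01-29
Result: 2014-06-04

2014-06-04


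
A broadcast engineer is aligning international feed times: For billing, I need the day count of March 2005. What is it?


Month: March
Year: 2005
March is a 31-day month
Total: 31 days

31


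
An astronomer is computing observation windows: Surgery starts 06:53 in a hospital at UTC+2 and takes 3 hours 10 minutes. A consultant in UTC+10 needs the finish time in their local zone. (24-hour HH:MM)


Start: 06:53 in UTC+2
Step 1 - add duration:
  minutes: 53 + 10 = 63 (carry 1h)
  hours: 6 + 3 + 1 = 10
  end in UTC+2: 10:03
Step 2 - convert UTC+2 -> UTC+10:
  offset difference: 10 - (2) = 8 hours
  10 + (8) = 18 -> mod 24 = 18
Result: 18:03 in UTC+10

18:03


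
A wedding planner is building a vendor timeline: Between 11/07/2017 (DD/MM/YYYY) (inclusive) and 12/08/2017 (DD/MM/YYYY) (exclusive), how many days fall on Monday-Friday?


Start: 2017-07-11 (Tuesday)
End (exclusive): 2017-08-12 (Saturday)
Total calendar days: 32
Full weeks: 32 // 7 = 4 -> 20 weekdays
Remaining 4 days starting on Tuesday:
  Tue(w), Wed(w), Thu(w), Fri(w) -> 4 weekdays
Total business days: 20 + 4 = 24

24


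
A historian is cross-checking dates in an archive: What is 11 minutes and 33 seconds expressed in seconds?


Minutes: 11
Extra seconds: 33
Seconds per minute: 60
Minutes to seconds: 11 x 60 = 660
Total: 660 + 33 = 693

693


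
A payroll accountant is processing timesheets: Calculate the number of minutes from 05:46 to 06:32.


Start time: 05:46 = 346 minutes from midnight
End time: 06:32 = 392 minutes from midnight
Difference: 392 - 346 = 46 minutes
That is 0 hours and 46 minutes

46


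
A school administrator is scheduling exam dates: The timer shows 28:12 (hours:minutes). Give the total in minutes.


Hours: 28
Minutes: 12
Convert hours to minutes: 28 x 60 = 1680
Add remaining minutes: 1680 + 12 = 1692

1692


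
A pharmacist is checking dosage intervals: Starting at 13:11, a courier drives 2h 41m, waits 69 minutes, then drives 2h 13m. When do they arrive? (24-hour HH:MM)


Depart: 13:11
Leg 1: +161 min -> 15:52
Layover: +69 min -> 17:01
Leg 2: +133 min -> 19:14
Total travel: 363 minutes = 6h 3m
Arrival: 19:14

19:14


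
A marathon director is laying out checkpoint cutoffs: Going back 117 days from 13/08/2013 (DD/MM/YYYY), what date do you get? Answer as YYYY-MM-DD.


Start: 2013-08-13
Subtracting 117 days
Days already passed in August: 13
After going back through August: 104 more days to subtract
July 2013: 31 days, 73 remaining
June 2013: 30 days, 43 remaining
May 2013: 31 days, 12 remaining
April 2013 has 30 days, need 12
Result: 2013-04-18

2013-04-18


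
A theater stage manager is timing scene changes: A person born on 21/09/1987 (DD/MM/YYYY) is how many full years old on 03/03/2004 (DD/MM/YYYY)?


Birth: 1987-09-21
Reference: 2004-03-03
Year difference: 2004 - 1987 = 17
Has birthday (09-21) occurred by 03-03? No
Birthday not yet reached this year -> subtract 1
Age in full years: 16

16


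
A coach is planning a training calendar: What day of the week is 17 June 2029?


Date: 2029-06-17
January 1, 2029 is a Monday
Day of year: 168
Offset from Jan 1: 167 days
167 mod 7 = 6
Result: Sunday

Sunday


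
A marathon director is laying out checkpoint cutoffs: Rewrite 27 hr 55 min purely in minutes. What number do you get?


Hours: 27
Extra minutes: 55
Minutes per hour: 60
Hours to minutes: 27 x 60 = 1620
Total: 1620 + 55 = 1675

1675


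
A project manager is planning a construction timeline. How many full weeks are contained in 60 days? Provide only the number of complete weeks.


Total days: 60
Days per week: 7
Division: 60 / 7 = 8 remainder 4
Complete weeks: 8
Remaining days: 4

8


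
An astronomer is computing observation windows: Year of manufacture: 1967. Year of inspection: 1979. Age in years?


Birth year: 1967
Current year: 1979
Age = current year - birth year
Age = 1979 - 1967 = 12

12


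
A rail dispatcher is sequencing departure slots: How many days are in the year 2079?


Year: 2079
Check leap year rules:
Divisible by 4? No
2079 is not a leap year
Days: 365

365


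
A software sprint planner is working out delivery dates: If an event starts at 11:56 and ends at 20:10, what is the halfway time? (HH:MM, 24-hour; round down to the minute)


Start time: 11:56 = 716 minutes from midnight
End time: 20:10 = 1210 minutes from midnight
Sum: 716 + 1210 = 1926
Midpoint: 1926 / 2 = 963 minutes
Convert: 963 / 60 = 16 hours, 3 minutes
Result: 16:03

16:03


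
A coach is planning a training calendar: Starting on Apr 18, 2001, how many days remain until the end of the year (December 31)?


Start: April 18, 2001
End: December 31, 2001
Days left in April: 12
May: 31
June: 30
July: 31
August: 31
... plus remaining months
Sum of remaining months: 245
Total: 12 + 245 = 257

257


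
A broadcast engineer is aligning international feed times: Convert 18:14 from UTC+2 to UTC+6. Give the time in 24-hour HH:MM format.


Local time: 18:14 at UTC+2 (offset 2h)
Target zone: UTC+6 (offset 6h)
Difference: 6 - (2) = 4 hours
Calculation: 18 + (4) = 22
Result: 22:14

22:14


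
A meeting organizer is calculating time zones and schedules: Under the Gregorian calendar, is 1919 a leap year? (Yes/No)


Year: 1919
Divisible by 4? 1919 / 4 = 479.75 -> No
Not divisible by 4, so NOT a leap year

No


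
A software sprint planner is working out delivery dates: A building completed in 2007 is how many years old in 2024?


Birth year: 2007
Current year: 2024
Age = current year - birth year
Age = 2024 - 2007 = 17

17


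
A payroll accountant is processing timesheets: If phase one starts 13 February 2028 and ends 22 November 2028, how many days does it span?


Start date: 2028-02-13
End date: 2028-11-22
Feb 2028: +17 days
Mar 2028: +31 days
Apr 2028: +30 days
... (7 more months)
Total: 283 days

283


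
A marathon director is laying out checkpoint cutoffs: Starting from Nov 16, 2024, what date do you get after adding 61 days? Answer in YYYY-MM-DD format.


Start: 2024-11-16
Adding 61 days
Days remaining in November: 14
After November: 47 days still to add
December 2024: 31 days, 16 remaining
January 2025 has 31 days, need 16
Result: 2025-01-16

2025-01-16


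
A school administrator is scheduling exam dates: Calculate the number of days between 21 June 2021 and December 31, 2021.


Start: June 21, 2021
End: December 31, 2021
Days left in June: 9
July: 31
August: 31
September: 30
October: 31
... plus remaining months
Sum of remaining months: 184
Total: 9 + 184 = 193

193


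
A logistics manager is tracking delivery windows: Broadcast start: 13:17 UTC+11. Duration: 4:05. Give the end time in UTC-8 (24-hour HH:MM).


Start: 13:17 in UTC+11
Step 1 - add duration:
  minutes: 17 + 5 = 22
  hours: 13 + 4 + 0 = 17
  end in UTC+11: 17:22
Step 2 - convert UTC+11 -> UTC-8:
  offset difference: -8 - (11) = -19 hours
  17 + (-19) = -2 -> mod 24 = 22
Result: 22:22 in UTC-8

22:22


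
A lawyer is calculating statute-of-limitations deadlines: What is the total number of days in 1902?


Year: 1902
Check leap year rules:
Divisible by 4? No
1902 is not a leap year
Days: 365

365


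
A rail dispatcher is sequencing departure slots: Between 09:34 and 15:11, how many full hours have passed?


Start: 09:34
End: 15:11
Hour difference: 15 - 9 = 6 hours
Minute difference: 11 - 34 = -23 minutes
Total minutes: 337
Complete hours: 337 / 60 = 5 (remainder 37)

5


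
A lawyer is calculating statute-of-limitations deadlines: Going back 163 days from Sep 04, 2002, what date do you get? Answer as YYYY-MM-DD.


Start: 2002-09-04
Subtracting 163 days
Days already passed in September: 4
After going back through September: 159 more days to subtract
August 2002: 31 days, 128 remaining
July 2002: 31 days, 97 remaining
June 2002: 30 days, 67 remaining
May 2002: 31 days, 36 remaining
Result: 2002-03-25

2002-03-25


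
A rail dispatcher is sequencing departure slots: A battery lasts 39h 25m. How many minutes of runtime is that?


Hours: 39
Extra minutes: 25
Minutes per hour: 60
Hours to minutes: 39 x 60 = 2340
Total: 2340 + 25 = 2365

2365


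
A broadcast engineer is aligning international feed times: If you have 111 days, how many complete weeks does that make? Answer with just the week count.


Total days: 111
Days per week: 7
Division: 111 / 7 = 15 remainder 6
Complete weeks: 15
Remaining days: 6

15


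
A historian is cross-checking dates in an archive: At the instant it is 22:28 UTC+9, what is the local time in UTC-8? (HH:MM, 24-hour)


Local time: 22:28 at UTC+9 (offset 9h)
Target zone: UTC-8 (offset -8h)
Difference: -8 - (9) = -17 hours
Calculation: 22 + (-17) = 5
Result: 05:28

05:28


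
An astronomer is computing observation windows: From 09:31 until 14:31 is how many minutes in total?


Start time: 09:31 = 571 minutes from midnight
End time: 14:31 = 871 minutes from midnight
Difference: 871 - 571 = 300 minutes
That is 5 hours and 0 minutes

300


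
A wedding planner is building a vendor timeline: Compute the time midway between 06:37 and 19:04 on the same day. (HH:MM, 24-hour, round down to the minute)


Start time: 06:37 = 397 minutes from midnight
End time: 19:04 = 1144 minutes from midnight
Sum: 397 + 1144 = 1541
Midpoint: 1541 / 2 = 770 minutes
Convert: 770 / 60 = 12 hours, 50 minutes
Result: 12:50

12:50


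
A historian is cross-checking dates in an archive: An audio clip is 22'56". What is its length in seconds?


Minutes: 22
Seconds: 56
Convert minutes to seconds: 22 x 60 = 1320
Add remaining seconds: 1320 + 56 = 1376

1376


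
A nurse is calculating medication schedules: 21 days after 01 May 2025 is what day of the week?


Start: 2025-05-01 (Thursday)
Step 1 - find target date: add 21 days
  2025-05-01 + 21 days = 2025-05-22
Step 2 - day of week:
  21 mod 7 = 0
  Thursday + 0 days -> Thursday
Result: Thursday (2025-05-22)

Thursday


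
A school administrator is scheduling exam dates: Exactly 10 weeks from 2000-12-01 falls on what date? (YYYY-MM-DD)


Start: 2000-12-01
Weeks to add: 10
Convert to days: 10 x 7 = 70 days
Add 70 days to 2000-12-01
Result: 2001-02-09

2001-02-09


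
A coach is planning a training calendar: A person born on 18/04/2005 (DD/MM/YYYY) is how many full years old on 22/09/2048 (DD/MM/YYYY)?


Birth: 2005-04-18
Reference: 2048-09-22
Year difference: 2048 - 2005 = 43
Has birthday (04-18) occurred by 09-22? Yes
Age in full years: 43

43


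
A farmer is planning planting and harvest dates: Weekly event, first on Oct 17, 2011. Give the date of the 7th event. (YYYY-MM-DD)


First occurrence: 2011-10-17 (occurrence 1)
Each occurrence is 7 days after the previous.
Occurrence 7 is 6 weeks after the first.
6 weeks = 42 days
2011-10-17 + 42 days = 2011-11-28

2011-11-28


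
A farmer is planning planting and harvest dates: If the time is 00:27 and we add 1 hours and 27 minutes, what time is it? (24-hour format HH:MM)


Start time: 00:27
Adding: 1 hours 27 minutes
Minutes: 27 + 27 = 54
Hours: 0 + 1 + 0 = 1
Result: 01:54

01:54


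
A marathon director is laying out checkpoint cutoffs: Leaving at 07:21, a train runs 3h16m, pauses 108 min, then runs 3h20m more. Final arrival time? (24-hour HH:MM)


Depart: 07:21
Leg 1: +196 min -> 10:37
Layover: +108 min -> 12:25
Leg 2: +200 min -> 15:45
Total travel: 504 minutes = 8h 24m
Arrival: 15:45

15:45


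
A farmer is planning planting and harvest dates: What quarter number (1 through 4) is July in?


Month: July (month 7)
Q1: January-March (months 1-3)
Q2: April-June (months 4-6)
Q3: July-September (months 7-9)
Q4: October-December (months 10-12)
Month 7 falls in Q3

3


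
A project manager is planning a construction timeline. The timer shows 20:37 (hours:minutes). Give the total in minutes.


Hours: 20
Minutes: 37
Convert hours to minutes: 20 x 60 = 1200
Add remaining minutes: 1200 + 37 = 1237

1237


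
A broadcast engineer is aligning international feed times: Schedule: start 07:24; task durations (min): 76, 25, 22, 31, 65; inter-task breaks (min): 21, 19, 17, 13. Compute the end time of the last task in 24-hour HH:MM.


Start: 07:24 = 444 min from midnight
  after task 1 (76 min): 08:40
  after break (21 min): 09:01
  after task 2 (25 min): 09:26
  after break (19 min): 09:45
  after task 3 (22 min): 10:07
  after break (17 min): 10:24
  after task 4 (31 min): 10:55
  after break (13 min): 11:08
  after task 5 (65 min): 12:13
Total elapsed: 289 minutes
End time: 12:13

12:13


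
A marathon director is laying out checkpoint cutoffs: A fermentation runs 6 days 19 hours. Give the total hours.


Days: 6
Extra hours: 19
Hours per day: 24
Days to hours: 6 x 24 = 144
Total: 144 + 19 = 163

163


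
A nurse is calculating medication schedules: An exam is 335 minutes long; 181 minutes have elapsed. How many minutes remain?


Total budget: 335 minutes
Time used: 181 minutes
Remaining: 335 - 181 = 154 minutes
Percent used: 54.0%
Percent remaining: 46.0%

154


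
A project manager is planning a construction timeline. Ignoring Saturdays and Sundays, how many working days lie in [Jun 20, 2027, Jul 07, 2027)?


Start: 2027-06-20 (Sunday)
End (exclusive): 2027-07-07 (Wednesday)
Total calendar days: 17
Full weeks: 17 // 7 = 2 -> 10 weekdays
Remaining 3 days starting on Sunday:
  Sun(-), Mon(w), Tue(w) -> 2 weekdays
Total business days: 10 + 2 = 12

12


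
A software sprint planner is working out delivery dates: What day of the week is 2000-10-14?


Date: 2000-10-14
January 1, 2000 is a Saturday
Day of year: 288
Offset from Jan 1: 287 days
287 mod 7 = 0
Result: Saturday

Saturday


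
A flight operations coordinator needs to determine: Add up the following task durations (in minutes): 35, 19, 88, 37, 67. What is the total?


Durations: 35, 19, 88, 37, 67
Running sum: 35
+ 19 = 54
+ 88 = 142
+ 37 = 179
+ 67 = 246
Total duration: 246 minutes
That is 4 hours and 6 minutes

246


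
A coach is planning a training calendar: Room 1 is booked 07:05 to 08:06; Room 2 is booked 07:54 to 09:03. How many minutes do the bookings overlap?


Interval A: [425, 486] minutes from midnight
Interval B: [474, 543] minutes from midnight
Overlap start = max(425, 474) = 474
Overlap end = min(486, 543) = 486
Overlap = 486 - 474 = 12 minutes

12


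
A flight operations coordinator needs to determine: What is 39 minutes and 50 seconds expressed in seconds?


Minutes: 39
Extra seconds: 50
Seconds per minute: 60
Minutes to seconds: 39 x 60 = 2340
Total: 2340 + 50 = 2390

2390


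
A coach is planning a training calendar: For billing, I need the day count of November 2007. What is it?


Month: November
Year: 2007
November is a 30-day month
Total: 30 days

30


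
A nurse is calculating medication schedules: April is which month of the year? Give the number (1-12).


Calendar month order:
3. March
4. April <--
5. May
April is month number 4

4


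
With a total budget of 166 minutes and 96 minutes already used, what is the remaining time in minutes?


Total budget: 166 minutes
Time used: 96 minutes
Remaining: 166 - 96 = 70 minutes
Percent used: 57.8%
Percent remaining: 42.2%

70


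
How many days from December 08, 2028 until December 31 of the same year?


Start: December 08, 2028
End: December 31, 2028
Days left in December: 23
Total: 23 days

23


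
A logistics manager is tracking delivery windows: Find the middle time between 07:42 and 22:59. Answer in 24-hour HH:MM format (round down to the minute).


Start time: 07:42 = 462 minutes from midnight
End time: 22:59 = 1379 minutes from midnight
Sum: 462 + 1379 = 1841
Midpoint: 1841 / 2 = 920 minutes
Convert: 920 / 60 = 15 hours, 20 minutes
Result: 15:20

15:20


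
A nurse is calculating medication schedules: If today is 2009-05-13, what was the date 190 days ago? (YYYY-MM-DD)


Start: 2009-05-13
Subtracting 190 days
Days already passed in May: 13
After going back through May: 177 more days to subtract
April 2009: 30 days, 147 remaining
March 2009: 31 days, 116 remaining
February 2009: 28 days, 88 remaining
January 2009: 31 days, 57 remaining
Result: 2008-11-04

2008-11-04


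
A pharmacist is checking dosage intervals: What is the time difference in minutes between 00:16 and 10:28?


Start time: 00:16 = 16 minutes from midnight
End time: 10:28 = 628 minutes from midnight
Difference: 628 - 16 = 612 minutes
That is 10 hours and 12 minutes

612


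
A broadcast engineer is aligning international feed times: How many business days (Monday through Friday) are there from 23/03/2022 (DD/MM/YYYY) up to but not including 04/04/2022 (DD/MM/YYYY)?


Start: 2022-03-23 (Wednesday)
End (exclusive): 2022-04-04 (Monday)
Total calendar days: 12
Full weeks: 12 // 7 = 1 -> 5 weekdays
Remaining 5 days starting on Wednesday:
  Wed(w), Thu(w), Fri(w), Sat(-), Sun(-) -> 3 weekdays
Total business days: 5 + 3 = 8

8


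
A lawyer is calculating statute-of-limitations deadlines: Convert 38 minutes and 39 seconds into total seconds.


Minutes: 38
Seconds: 39
Convert minutes to seconds: 38 x 60 = 2280
Add remaining seconds: 2280 + 39 = 2319

2319


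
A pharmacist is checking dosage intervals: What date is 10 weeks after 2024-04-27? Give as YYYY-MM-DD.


Start: 2024-04-27
Weeks to add: 10
Convert to days: 10 x 7 = 70 days
Add 70 days to 2024-04-27
Result: 2024-07-06

2024-07-06


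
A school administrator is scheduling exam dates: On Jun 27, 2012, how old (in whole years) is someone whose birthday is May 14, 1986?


Birth: 1986-05-14
Reference: 2012-06-27
Year difference: 2012 - 1986 = 26
Has birthday (05-14) occurred by 06-27? Yes
Age in full years: 26

26


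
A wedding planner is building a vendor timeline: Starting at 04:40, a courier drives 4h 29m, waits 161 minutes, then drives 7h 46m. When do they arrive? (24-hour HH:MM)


Depart: 04:40
Leg 1: +269 min -> 09:09
Layover: +161 min -> 11:50
Leg 2: +466 min -> 19:36
Total travel: 896 minutes = 14h 56m
Arrival: 19:36

19:36


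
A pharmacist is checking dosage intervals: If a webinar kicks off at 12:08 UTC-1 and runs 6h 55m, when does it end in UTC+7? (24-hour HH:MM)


Start: 12:08 in UTC-1
Step 1 - add duration:
  minutes: 8 + 55 = 63 (carry 1h)
  hours: 12 + 6 + 1 = 19
  end in UTC-1: 19:03
Step 2 - convert UTC-1 -> UTC+7:
  offset difference: 7 - (-1) = 8 hours
  19 + (8) = 27 -> mod 24 = 3
Result: 03:03 in UTC+7

03:03


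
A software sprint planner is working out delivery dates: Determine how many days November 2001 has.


Month: November
Year: 2001
November is a 30-day month
Total: 30 days

30


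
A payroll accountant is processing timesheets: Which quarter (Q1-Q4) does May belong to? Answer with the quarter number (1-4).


Month: May (month 5)
Q1: January-March (months 1-3)
Q2: April-June (months 4-6)
Q3: July-September (months 7-9)
Q4: October-December (months 10-12)
Month 5 falls in Q2

2


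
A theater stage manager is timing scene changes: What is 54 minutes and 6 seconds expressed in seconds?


Minutes: 54
Extra seconds: 6
Seconds per minute: 60
Minutes to seconds: 54 x 60 = 3240
Total: 3240 + 6 = 3246

3246


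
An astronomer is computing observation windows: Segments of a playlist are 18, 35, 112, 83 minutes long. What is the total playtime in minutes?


Durations: 18, 35, 112, 83
Running sum: 18
+ 35 = 53
+ 112 = 165
+ 83 = 248
Total duration: 248 minutes
That is 4 hours and 8 minutes

248


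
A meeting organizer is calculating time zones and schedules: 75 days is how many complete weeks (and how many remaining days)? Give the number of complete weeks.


Total days: 75
Days per week: 7
Division: 75 / 7 = 10 remainder 5
Complete weeks: 10
Remaining days: 5

10


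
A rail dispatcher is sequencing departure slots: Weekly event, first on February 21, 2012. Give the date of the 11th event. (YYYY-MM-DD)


First occurrence: 2012-02-21 (occurrence 1)
Each occurrence is 7 days after the previous.
Occurrence 11 is 10 weeks after the first.
10 weeks = 70 days
2012-02-21 + 70 days = 2012-05-01

2012-05-01


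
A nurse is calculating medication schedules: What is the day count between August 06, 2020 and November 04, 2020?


Start date: 2020-08-06
End date: 2020-11-04
Aug 2020: +26 days
Sep 2020: +30 days
Oct 2020: +31 days
Nov 2020: +3 days
Total: 90 days

90


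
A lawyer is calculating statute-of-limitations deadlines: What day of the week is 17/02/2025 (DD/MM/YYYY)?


Date: 2025-02-17
January 1, 2025 is a Wednesday
Day of year: 48
Offset from Jan 1: 47 days
47 mod 7 = 5
Result: Monday

Monday


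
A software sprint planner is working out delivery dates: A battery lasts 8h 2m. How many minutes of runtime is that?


Hours: 8
Extra minutes: 2
Minutes per hour: 60
Hours to minutes: 8 x 60 = 480
Total: 480 + 2 = 482

482


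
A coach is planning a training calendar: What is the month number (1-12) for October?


Calendar month order:
9. September
10. October <--
11. November
October is month number 10

10


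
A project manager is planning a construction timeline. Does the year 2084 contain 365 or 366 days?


Year: 2084
Check leap year rules:
Divisible by 4? Yes
Divisible by 100? No
2084 is a leap year
Days: 366

366


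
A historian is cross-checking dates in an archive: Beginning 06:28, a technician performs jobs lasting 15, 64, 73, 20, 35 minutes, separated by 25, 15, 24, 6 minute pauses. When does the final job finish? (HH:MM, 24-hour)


Start: 06:28 = 388 min from midnight
  after task 1 (15 min): 06:43
  after break (25 min): 07:08
  after task 2 (64 min): 08:12
  after break (15 min): 08:27
  after task 3 (73 min): 09:40
  after break (24 min): 10:04
  after task 4 (20 min): 10:24
  after break (6 min): 10:30
  after task 5 (35 min): 11:05
Total elapsed: 277 minutes
End time: 11:05

11:05


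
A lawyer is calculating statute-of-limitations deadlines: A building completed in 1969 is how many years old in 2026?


Birth year: 1969
Current year: 2026
Age = current year - birth year
Age = 2026 - 1969 = 57

57


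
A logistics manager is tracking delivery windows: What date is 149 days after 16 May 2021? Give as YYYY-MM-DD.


Start: 2021-05-16
Adding 149 days
Days remaining in May: 15
After May: 134 days still to add
June 2021: 30 days, 104 remaining
July 2021: 31 days, 73 remaining
August 2021: 31 days, 42 remaining
September 2021: 30 days, 12 remaining
Result: 2021-10-12

2021-10-12


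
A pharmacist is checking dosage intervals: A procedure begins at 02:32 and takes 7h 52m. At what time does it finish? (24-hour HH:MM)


Start time: 02:32
Adding: 7 hours 52 minutes
Minutes: 32 + 52 = 84
Minute overflow: 84 >= 60, so carry 1 hour, minutes = 24
Hours: 2 + 7 + 1 = 10
Result: 10:24

10:24


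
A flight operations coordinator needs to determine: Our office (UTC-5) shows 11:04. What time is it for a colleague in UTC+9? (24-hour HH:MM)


Local time: 11:04 at UTC-5 (offset -5h)
Target zone: UTC+9 (offset 9h)
Difference: 9 - (-5) = 14 hours
Calculation: 11 + (14) = 25
Wraparound: (25) mod 24 = 1
Result: 01:04

01:04


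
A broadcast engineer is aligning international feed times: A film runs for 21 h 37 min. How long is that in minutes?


Hours: 21
Minutes: 37
Convert hours to minutes: 21 x 60 = 1260
Add remaining minutes: 1260 + 37 = 1297

1297


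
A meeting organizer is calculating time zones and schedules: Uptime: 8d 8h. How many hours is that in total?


Days: 8
Extra hours: 8
Hours per day: 24
Days to hours: 8 x 24 = 192
Total: 192 + 8 = 200

200


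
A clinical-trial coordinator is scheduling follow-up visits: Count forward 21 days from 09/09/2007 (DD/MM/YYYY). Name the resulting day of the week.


Start: 2007-09-09 (Sunday)
Step 1 - find target date: add 21 days
  2007-09-09 + 21 days = 2007-09-30
Step 2 - day of week:
  21 mod 7 = 0
  Sunday + 0 days -> Sunday
Result: Sunday (2007-09-30)

Sunday


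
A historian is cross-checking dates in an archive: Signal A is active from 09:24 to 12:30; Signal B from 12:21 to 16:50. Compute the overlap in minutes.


Interval A: [564, 750] minutes from midnight
Interval B: [741, 1010] minutes from midnight
Overlap start = max(564, 741) = 741
Overlap end = min(750, 1010) = 750
Overlap = 750 - 741 = 9 minutes

9


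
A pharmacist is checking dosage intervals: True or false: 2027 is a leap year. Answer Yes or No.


Year: 2027
Divisible by 4? 2027 / 4 = 506.75 -> No
Not divisible by 4, so NOT a leap year

No


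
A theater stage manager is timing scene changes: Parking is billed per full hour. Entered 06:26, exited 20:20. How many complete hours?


Start: 06:26
End: 20:20
Hour difference: 20 - 6 = 14 hours
Minute difference: 20 - 26 = -6 minutes
Total minutes: 834
Complete hours: 834 / 60 = 13 (remainder 54)

13


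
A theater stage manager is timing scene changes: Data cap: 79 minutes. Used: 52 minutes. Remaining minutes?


Total budget: 79 minutes
Time used: 52 minutes
Remaining: 79 - 52 = 27 minutes
Percent used: 65.8%
Percent remaining: 34.2%

27


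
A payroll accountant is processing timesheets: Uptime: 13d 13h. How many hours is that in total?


Days: 13
Extra hours: 13
Hours per day: 24
Days to hours: 13 x 24 = 312
Total: 312 + 13 = 325

325


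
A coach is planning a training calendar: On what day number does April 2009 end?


Month: April
Year: 2009
April is a 30-day month
Total: 30 days

30


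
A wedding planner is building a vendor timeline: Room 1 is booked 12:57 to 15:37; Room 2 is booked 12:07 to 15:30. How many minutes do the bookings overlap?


Interval A: [777, 937] minutes from midnight
Interval B: [727, 930] minutes from midnight
Overlap start = max(777, 727) = 777
Overlap end = min(937, 930) = 930
Overlap = 930 - 777 = 153 minutes

153


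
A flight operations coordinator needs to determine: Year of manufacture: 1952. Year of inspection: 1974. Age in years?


Birth year: 1952
Current year: 1974
Age = current year - birth year
Age = 1974 - 1952 = 22

22


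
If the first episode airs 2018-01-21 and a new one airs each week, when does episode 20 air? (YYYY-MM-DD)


First occurrence: 2018-01-21 (occurrence 1)
Each occurrence is 7 days after the previous.
Occurrence 20 is 19 weeks after the first.
19 weeks = 133 days
2018-01-21 + 133 days = 2018-06-03

2018-06-03


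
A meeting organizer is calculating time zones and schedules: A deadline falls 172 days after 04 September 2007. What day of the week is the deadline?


Start: 2007-09-04 (Tuesday)
Step 1 - find target date: add 172 days
  2007-09-04 + 172 days = 2008-02-23
Step 2 - day of week:
  172 mod 7 = 4
  Tuesday + 4 days -> Saturday
Result: Saturday (2008-02-23)

Saturday


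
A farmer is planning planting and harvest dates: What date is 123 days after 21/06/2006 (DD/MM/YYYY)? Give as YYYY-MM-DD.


Start: 2006-06-21
Adding 123 days
Days remaining in June: 9
After June: 114 days still to add
July 2006: 31 days, 83 remaining
August 2006: 31 days, 52 remaining
September 2006: 30 days, 22 remaining
October 2006 has 31 days, need 22
Result: 2006-10-22

2006-10-22


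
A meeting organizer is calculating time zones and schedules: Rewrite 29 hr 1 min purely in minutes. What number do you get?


Hours: 29
Extra minutes: 1
Minutes per hour: 60
Hours to minutes: 29 x 60 = 1740
Total: 1740 + 1 = 1741

1741


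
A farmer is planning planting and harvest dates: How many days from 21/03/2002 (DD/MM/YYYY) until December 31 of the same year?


Start: March 21, 2002
End: December 31, 2002
Days left in March: 10
April: 30
May: 31
June: 30
July: 31
... plus remaining months
Sum of remaining months: 275
Total: 10 + 275 = 285

285


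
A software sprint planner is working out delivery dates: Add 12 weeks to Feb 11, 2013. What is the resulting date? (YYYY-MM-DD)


Start: 2013-02-11
Weeks to add: 12
Convert to days: 12 x 7 = 84 days
Add 84 days to 2013-02-11
Result: 2013-05-06

2013-05-06


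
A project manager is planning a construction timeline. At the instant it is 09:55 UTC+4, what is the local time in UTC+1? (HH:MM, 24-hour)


Local time: 09:55 at UTC+4 (offset 4h)
Target zone: UTC+1 (offset 1h)
Difference: 1 - (4) = -3 hours
Calculation: 9 + (-3) = 6
Result: 06:55

06:55


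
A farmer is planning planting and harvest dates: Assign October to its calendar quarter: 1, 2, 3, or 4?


Month: October (month 10)
Q1: January-March (months 1-3)
Q2: April-June (months 4-6)
Q3: July-September (months 7-9)
Q4: October-December (months 10-12)
Month 10 falls in Q4

4


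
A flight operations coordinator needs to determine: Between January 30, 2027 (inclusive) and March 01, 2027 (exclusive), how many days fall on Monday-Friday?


Start: 2027-01-30 (Saturday)
End (exclusive): 2027-03-01 (Monday)
Total calendar days: 30
Full weeks: 30 // 7 = 4 -> 20 weekdays
Remaining 2 days starting on Saturday:
  Sat(-), Sun(-) -> 0 weekdays
Total business days: 20 + 0 = 20

20


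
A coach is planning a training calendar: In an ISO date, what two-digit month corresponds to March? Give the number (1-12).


Calendar month order:
2. February
3. March <--
4. April
March is month number 3

3


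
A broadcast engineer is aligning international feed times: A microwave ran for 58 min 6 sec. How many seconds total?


Minutes: 58
Extra seconds: 6
Seconds per minute: 60
Minutes to seconds: 58 x 60 = 3480
Total: 3480 + 6 = 3486

3486


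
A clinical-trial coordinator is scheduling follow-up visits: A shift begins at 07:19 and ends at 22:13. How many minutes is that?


Start time: 07:19 = 439 minutes from midnight
End time: 22:13 = 1333 minutes from midnight
Difference: 1333 - 439 = 894 minutes
That is 14 hours and 54 minutes

894


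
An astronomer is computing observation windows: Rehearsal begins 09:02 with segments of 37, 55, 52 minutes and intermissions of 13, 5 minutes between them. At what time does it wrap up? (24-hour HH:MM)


Start: 09:02 = 542 min from midnight
  after task 1 (37 min): 09:39
  after break (13 min): 09:52
  after task 2 (55 min): 10:47
  after break (5 min): 10:52
  after task 3 (52 min): 11:44
Total elapsed: 162 minutes
End time: 11:44

11:44


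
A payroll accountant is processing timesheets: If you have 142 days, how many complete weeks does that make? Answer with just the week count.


Total days: 142
Days per week: 7
Division: 142 / 7 = 20 remainder 2
Complete weeks: 20
Remaining days: 2

20


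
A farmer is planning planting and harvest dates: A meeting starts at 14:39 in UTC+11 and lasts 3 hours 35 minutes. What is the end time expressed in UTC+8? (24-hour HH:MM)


Start: 14:39 in UTC+11
Step 1 - add duration:
  minutes: 39 + 35 = 74 (carry 1h)
  hours: 14 + 3 + 1 = 18
  end in UTC+11: 18:14
Step 2 - convert UTC+11 -> UTC+8:
  offset difference: 8 - (11) = -3 hours
  18 + (-3) = 15 -> mod 24 = 15
Result: 15:14 in UTC+8

15:14


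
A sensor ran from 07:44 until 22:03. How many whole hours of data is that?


Start: 07:44
End: 22:03
Hour difference: 22 - 7 = 15 hours
Minute difference: 3 - 44 = -41 minutes
Total minutes: 859
Complete hours: 859 / 60 = 14 (remainder 19)

14


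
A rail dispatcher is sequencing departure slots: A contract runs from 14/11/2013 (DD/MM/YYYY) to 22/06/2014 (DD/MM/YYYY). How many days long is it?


Start date: 2013-11-14
End date: 2014-06-22
Nov 2013: +17 days
Dec 2013: +31 days
Jan 2014: +31 days
... (5 more months)
Total: 220 days

220


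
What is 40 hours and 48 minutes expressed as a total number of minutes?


Hours: 40
Minutes: 48
Convert hours to minutes: 40 x 60 = 2400
Add remaining minutes: 2400 + 48 = 2448

2448


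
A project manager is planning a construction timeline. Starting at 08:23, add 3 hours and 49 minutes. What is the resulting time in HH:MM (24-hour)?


Start time: 08:23
Adding: 3 hours 49 minutes
Minutes: 23 + 49 = 72
Minute overflow: 72 >= 60, so carry 1 hour, minutes = 12
Hours: 8 + 3 + 1 = 12
Result: 12:12

12:12


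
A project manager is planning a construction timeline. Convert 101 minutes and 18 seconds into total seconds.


Minutes: 101
Seconds: 18
Convert minutes to seconds: 101 x 60 = 6060
Add remaining seconds: 6060 + 18 = 6078

6078


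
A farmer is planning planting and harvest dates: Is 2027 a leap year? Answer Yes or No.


Year: 2027
Divisible by 4? 2027 / 4 = 506.75 -> No
Not divisible by 4, so NOT a leap year

No


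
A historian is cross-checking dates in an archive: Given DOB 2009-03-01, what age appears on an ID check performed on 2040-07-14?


Birth: 2009-03-01
Reference: 2040-07-14
Year difference: 2040 - 2009 = 31
Has birthday (03-01) occurred by 07-14? Yes
Age in full years: 31

31


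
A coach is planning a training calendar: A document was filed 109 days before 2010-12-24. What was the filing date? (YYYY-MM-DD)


Start: 2010-12-24
Subtracting 109 days
Days already passed in December: 24
After going back through December: 85 more days to subtract
November 2010: 30 days, 55 remaining
October 2010: 31 days, 24 remaining
September 2010 has 30 days, need 24
Result: 2010-09-06

2010-09-06


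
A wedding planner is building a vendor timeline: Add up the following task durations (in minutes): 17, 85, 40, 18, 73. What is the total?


Durations: 17, 85, 40, 18, 73
Running sum: 17
+ 85 = 102
+ 40 = 142
+ 18 = 160
+ 73 = 233
Total duration: 233 minutes
That is 3 hours and 53 minutes

233


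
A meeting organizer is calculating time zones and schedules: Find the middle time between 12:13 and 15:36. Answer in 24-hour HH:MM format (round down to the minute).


Start time: 12:13 = 733 minutes from midnight
End time: 15:36 = 936 minutes from midnight
Sum: 733 + 936 = 1669
Midpoint: 1669 / 2 = 834 minutes
Convert: 834 / 60 = 13 hours, 54 minutes
Result: 13:54

13:54


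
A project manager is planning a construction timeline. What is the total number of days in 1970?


Year: 1970
Check leap year rules:
Divisible by 4? No
1970 is not a leap year
Days: 365

365


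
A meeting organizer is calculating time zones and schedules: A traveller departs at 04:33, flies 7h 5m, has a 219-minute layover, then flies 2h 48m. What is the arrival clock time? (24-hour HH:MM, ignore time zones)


Depart: 04:33
Leg 1: +425 min -> 11:38
Layover: +219 min -> 15:17
Leg 2: +168 min -> 18:05
Total travel: 812 minutes = 13h 32m
Arrival: 18:05

18:05


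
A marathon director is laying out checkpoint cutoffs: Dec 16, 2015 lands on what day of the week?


Date: 2015-12-16
January 1, 2015 is a Thursday
Day of year: 350
Offset from Jan 1: 349 days
349 mod 7 = 6
Result: Wednesday

Wednesday


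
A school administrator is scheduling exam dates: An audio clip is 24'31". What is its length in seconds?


Minutes: 24
Seconds: 31
Convert minutes to seconds: 24 x 60 = 1440
Add remaining seconds: 1440 + 31 = 1471

1471


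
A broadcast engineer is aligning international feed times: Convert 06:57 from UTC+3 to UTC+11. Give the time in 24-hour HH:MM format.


Local time: 06:57 at UTC+3 (offset 3h)
Target zone: UTC+11 (offset 11h)
Difference: 11 - (3) = 8 hours
Calculation: 6 + (8) = 14
Result: 14:57

14:57


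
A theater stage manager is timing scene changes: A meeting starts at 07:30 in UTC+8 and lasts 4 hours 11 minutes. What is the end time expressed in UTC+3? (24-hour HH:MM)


Start: 07:30 in UTC+8
Step 1 - add duration:
  minutes: 30 + 11 = 41
  hours: 7 + 4 + 0 = 11
  end in UTC+8: 11:41
Step 2 - convert UTC+8 -> UTC+3:
  offset difference: 3 - (8) = -5 hours
  11 + (-5) = 6 -> mod 24 = 6
Result: 06:41 in UTC+3

06:41


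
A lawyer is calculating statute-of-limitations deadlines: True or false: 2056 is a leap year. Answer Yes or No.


Year: 2056
Divisible by 4? 2056 / 4 = 514.0 -> Yes
Divisible by 100? 2056 / 100 = 20.56 -> No
Divisible by 4 but not 100, so it IS a leap year

Yes


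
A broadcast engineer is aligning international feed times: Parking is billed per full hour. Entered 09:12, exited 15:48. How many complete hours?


Start: 09:12
End: 15:48
Hour difference: 15 - 9 = 6 hours
Minute difference: 48 - 12 = 36 minutes
Total minutes: 396
Complete hours: 396 / 60 = 6 (remainder 36)

6


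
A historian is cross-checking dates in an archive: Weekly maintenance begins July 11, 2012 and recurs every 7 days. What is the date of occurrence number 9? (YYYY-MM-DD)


First occurrence: 2012-07-11 (occurrence 1)
Each occurrence is 7 days after the previous.
Occurrence 9 is 8 weeks after the first.
8 weeks = 56 days
2012-07-11 + 56 days = 2012-09-05

2012-09-05


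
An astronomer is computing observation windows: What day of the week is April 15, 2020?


Date: 2020-04-15
January 1, 2020 is a Wednesday
Day of year: 106
Offset from Jan 1: 105 days
105 mod 7 = 0
Result: Wednesday

Wednesday


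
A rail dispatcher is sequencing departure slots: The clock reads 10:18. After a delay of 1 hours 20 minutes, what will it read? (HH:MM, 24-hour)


Start time: 10:18
Adding: 1 hours 20 minutes
Minutes: 18 + 20 = 38
Hours: 10 + 1 + 0 = 11
Result: 11:38

11:38


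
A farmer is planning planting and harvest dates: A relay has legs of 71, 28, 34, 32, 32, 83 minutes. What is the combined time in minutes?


Durations: 71, 28, 34, 32, 32, 83
Running sum: 71
+ 28 = 99
+ 34 = 133
+ 32 = 165
+ 32 = 197
+ 83 = 280
Total duration: 280 minutes
That is 4 hours and 40 minutes

280
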